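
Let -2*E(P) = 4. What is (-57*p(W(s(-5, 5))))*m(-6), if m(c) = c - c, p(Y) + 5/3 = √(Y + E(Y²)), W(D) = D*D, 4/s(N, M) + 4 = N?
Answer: 0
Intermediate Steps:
s(N, M) = 4/(-4 + N)
E(P) = -2 (E(P) = -½*4 = -2)
W(D) = D²
p(Y) = -5/3 + √(-2 + Y) (p(Y) = -5/3 + √(Y - 2) = -5/3 + √(-2 + Y))
m(c) = 0
(-57*p(W(s(-5, 5))))*m(-6) = -57*(-5/3 + √(-2 + (4/(-4 - 5))²))*0 = -57*(-5/3 + √(-2 + (4/(-9))²))*0 = -57*(-5/3 + √(-2 + (4*(-⅑))²))*0 = -57*(-5/3 + √(-2 + (-4/9)²))*0 = -57*(-5/3 + √(-2 + 16/81))*0 = -57*(-5/3 + √(-146/81))*0 = -57*(-5/3 + I*√146/9)*0 = (95 - 19*I*√146/3)*0 = 0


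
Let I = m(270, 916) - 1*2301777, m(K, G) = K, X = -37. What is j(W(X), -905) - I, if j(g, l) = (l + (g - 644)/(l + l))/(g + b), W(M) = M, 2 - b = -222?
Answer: 778989436921/338470 ≈ 2.3015e+6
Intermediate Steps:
b = 224 (b = 2 - 1*(-222) = 2 + 222 = 224)
j(g, l) = (l + (-644 + g)/(2*l))/(224 + g) (j(g, l) = (l + (g - 644)/(l + l))/(g + 224) = (l + (-644 + g)/((2*l)))/(224 + g) = (l + (-644 + g)*(1/(2*l)))/(224 + g) = (l + (-644 + g)/(2*l))/(224 + g))
I = -2301507 (I = 270 - 1*2301777 = 270 - 2301777 = -2301507)
j(W(X), -905) - I = (-322 + (-905)**2 + (1/2)*(-37))/((-905)*(224 - 37)) - 1*(-2301507) = -1/905*(-322 + 819025 - 37/2)/187 + 2301507 = -1/905*1/187*1637369/2 + 2301507 = -1637369/338470 + 2301507 = 778989436921/338470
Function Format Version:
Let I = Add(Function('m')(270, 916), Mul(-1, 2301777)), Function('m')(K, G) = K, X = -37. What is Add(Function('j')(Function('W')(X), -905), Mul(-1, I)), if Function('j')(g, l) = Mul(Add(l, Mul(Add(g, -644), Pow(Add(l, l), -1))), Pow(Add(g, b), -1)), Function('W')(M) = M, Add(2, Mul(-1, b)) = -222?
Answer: Rational(778989436921, 338470) ≈ 2.3015e+6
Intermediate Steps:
b = 224 (b = Add(2, Mul(-1, -222)) = Add(2, 222) = 224)
Function('j')(g, l) = Mul(Pow(Add(224, g), -1), Add(l, Mul(Rational(1, 2), Pow(l, -1), Add(-644, g)))) (Function('j')(g, l) = Mul(Add(l, Mul(Add(g, -644), Pow(Add(l, l), -1))), Pow(Add(g, 224), -1)) = Mul(Add(l, Mul(Add(-644, g), Pow(Mul(2, l), -1))), Pow(Add(224, g), -1)) = Mul(Add(l, Mul(Add(-644, g), Mul(Rational(1, 2), Pow(l, -1)))), Pow(Add(224, g), -1)) = Mul(Add(l, Mul(Rational(1, 2), Pow(l, -1), Add(-644, g))), Pow(Add(224, g), -1)) = Mul(Pow(Add(224, g), -1), Add(l, Mul(Rational(1, 2), Pow(l, -1), Add(-644, g)))))
I = -2301507 (I = Add(270, Mul(-1, 2301777)) = Add(270, -2301777) = -2301507)
Add(Function('j')(Function('W')(X), -905), Mul(-1, I)) = Add(Mul(Pow(-905, -1), Pow(Add(224, -37), -1), Add(-322, Pow(-905, 2), Mul(Rational(1, 2), -37))), Mul(-1, -2301507)) = Add(Mul(Rational(-1, 905), Pow(187, -1), Add(-322, 819025, Rational(-37, 2))), 2301507) = Add(Mul(Rational(-1, 905), Rational(1, 187), Rational(1637369, 2)), 2301507) = Add(Rational(-1637369, 338470), 2301507) = Rational(778989436921, 338470)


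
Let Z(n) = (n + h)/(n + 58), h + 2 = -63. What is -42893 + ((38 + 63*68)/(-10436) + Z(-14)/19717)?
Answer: -97086357765401/2263432732 ≈ -42893.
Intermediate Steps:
h = -65 (h = -2 - 63 = -65)
Z(n) = (-65 + n)/(58 + n) (Z(n) = (n - 65)/(n + 58) = (-65 + n)/(58 + n))
-42893 + ((38 + 63*68)/(-10436) + Z(-14)/19717) = -42893 + ((38 + 63*68)/(-10436) + ((-65 - 14)/(58 - 14))/19717) = -42893 + ((38 + 4284)*(-1/10436) + (-79/44)*(1/19717)) = -42893 + (4322*(-1/10436) + ((1/44)*(-79))*(1/19717)) = -42893 + (-2161/5218 - 79/44*1/19717) = -42893 + (-2161/5218 - 79/867548) = -42893 - 937591725/2263432732 = -97086357765401/2263432732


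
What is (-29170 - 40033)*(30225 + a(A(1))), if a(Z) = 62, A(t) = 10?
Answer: -2095951261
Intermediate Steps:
(-29170 - 40033)*(30225 + a(A(1))) = (-29170 - 40033)*(30225 + 62) = -69203*30287 = -2095951261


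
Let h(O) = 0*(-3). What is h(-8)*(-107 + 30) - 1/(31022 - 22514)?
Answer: -1/8508 ≈ -0.00011754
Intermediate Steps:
h(O) = 0
h(-8)*(-107 + 30) - 1/(31022 - 22514) = 0*(-107 + 30) - 1/(31022 - 22514) = 0*(-77) - 1/8508 = 0 - 1*1/8508 = 0 - 1/8508 = -1/8508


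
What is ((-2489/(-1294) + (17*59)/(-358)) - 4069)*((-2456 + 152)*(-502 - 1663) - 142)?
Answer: -2351076356582436/115813 ≈ -2.0301e+10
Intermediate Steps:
((-2489/(-1294) + (17*59)/(-358)) - 4069)*((-2456 + 152)*(-502 - 1663) - 142) = ((-2489*(-1/1294) + 1003*(-1/358)) - 4069)*(-2304*(-2165) - 142) = ((2489/1294 - 1003/358) - 4069)*(4988160 - 142) = (-101705/115813 - 4069)*4988018 = -471344802/115813*4988018 = -2351076356582436/115813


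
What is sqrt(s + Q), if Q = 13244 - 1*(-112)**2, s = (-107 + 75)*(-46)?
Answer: 2*sqrt(543) ≈ 46.605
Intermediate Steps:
s = 1472 (s = -32*(-46) = 1472)
Q = 700 (Q = 13244 - 1*12544 = 13244 - 12544 = 700)
sqrt(s + Q) = sqrt(1472 + 700) = sqrt(2172) = 2*sqrt(543)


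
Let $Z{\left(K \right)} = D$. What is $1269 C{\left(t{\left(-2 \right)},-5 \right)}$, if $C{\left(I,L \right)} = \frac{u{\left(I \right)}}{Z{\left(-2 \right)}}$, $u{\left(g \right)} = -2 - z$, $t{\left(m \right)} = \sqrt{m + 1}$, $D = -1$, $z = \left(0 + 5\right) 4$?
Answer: $27918$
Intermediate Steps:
$z = 20$ ($z = 5 \cdot 4 = 20$)
$t{\left(m \right)} = \sqrt{1 + m}$
$Z{\left(K \right)} = -1$
$u{\left(g \right)} = -22$ ($u{\left(g \right)} = -2 - 20 = -22$)
$C{\left(I,L \right)} = 22$ ($C{\left(I,L \right)} = - \frac{22}{-1} = \left(-22\right) \left(-1\right) = 22$)
$1269 C{\left(t{\left(-2 \right)},-5 \right)} = 1269 \cdot 22 = 27918$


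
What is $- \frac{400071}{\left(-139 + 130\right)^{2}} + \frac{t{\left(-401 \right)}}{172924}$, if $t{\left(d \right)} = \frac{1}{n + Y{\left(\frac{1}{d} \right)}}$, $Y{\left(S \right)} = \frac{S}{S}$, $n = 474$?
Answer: $- \frac{10953797287273}{2217750300} \approx -4939.1$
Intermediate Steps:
$Y{\left(S \right)} = 1$
$t{\left(d \right)} = \frac{1}{475}$ ($t{\left(d \right)} = \frac{1}{474 + 1} = \frac{1}{475}$)
$- \frac{400071}{\left(-139 + 130\right)^{2}} + \frac{t{\left(-401 \right)}}{172924} = - \frac{400071}{\left(-139 + 130\right)^{2}} + \frac{1}{475 \cdot 172924} = - \frac{400071}{\left(-9\right)^{2}} + \frac{1}{475} \cdot \frac{1}{172924} = - \frac{400071}{81} + \frac{1}{82138900} = \left(-400071\right) \frac{1}{81} + \frac{1}{82138900} = - \frac{133357}{27} + \frac{1}{82138900} = - \frac{10953797287273}{2217750300}$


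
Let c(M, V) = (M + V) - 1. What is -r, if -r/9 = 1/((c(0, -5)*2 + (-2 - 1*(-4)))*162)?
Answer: -1/180 ≈ -0.0055556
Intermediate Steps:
c(M, V) = -1 + M + V
r = 1/180 (r = -9*1/(162*((-1 + 0 - 5)*2 + (-2 - 1*(-4)))) = -9*1/(162*(-6*2 + (-2 + 4))) = -9*1/(162*(-12 + 2)) = -9/((-10*162)) = -9/(-1620) = -9*(-1/1620) = 1/180 ≈ 0.0055556)
-r = -1*1/180 = -1/180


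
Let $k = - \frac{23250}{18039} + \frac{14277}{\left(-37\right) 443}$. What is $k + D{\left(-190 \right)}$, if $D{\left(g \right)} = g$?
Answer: $- \frac{18939103621}{98559083} \approx -192.16$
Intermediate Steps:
$k = - \frac{212877851}{98559083}$ ($k = \left(-23250\right) \frac{1}{18039} + \frac{14277}{-16391} = - \frac{7750}{6013} + 14277 \left(- \frac{1}{16391}\right) = - \frac{7750}{6013} - \frac{14277}{16391} = - \frac{212877851}{98559083} \approx -2.1599$)
$k + D{\left(-190 \right)} = - \frac{212877851}{98559083} - 190 = - \frac{18939103621}{98559083}$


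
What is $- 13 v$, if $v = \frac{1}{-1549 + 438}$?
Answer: $\frac{13}{1111} \approx 0.011701$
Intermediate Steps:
$v = - \frac{1}{1111}$ ($v = \frac{1}{-1111} = - \frac{1}{1111} \approx -0.00090009$)
$- 13 v = \left(-13\right) \left(- \frac{1}{1111}\right) = \frac{13}{1111}$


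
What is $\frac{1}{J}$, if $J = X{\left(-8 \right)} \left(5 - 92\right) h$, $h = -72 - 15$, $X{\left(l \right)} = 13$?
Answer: $\frac{1}{98397} \approx 1.0163 \cdot 10^{-5}$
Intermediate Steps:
$h = -87$
$J = 98397$ ($J = 13 \left(5 - 92\right) \left(-87\right) = 13 \left(-87\right) \left(-87\right) = \left(-1131\right) \left(-87\right) = 98397$)
$\frac{1}{J} = \frac{1}{98397}$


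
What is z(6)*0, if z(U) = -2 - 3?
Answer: 0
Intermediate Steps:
z(U) = -5
z(6)*0 = -5*0 = 0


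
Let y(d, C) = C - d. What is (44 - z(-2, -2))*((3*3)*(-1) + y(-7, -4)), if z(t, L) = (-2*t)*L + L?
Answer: -324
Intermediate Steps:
z(t, L) = L - 2*L*t (z(t, L) = -2*L*t + L = L - 2*L*t)
(44 - z(-2, -2))*((3*3)*(-1) + y(-7, -4)) = (44 - (-2)*(1 - 2*(-2)))*((3*3)*(-1) + (-4 - 1*(-7))) = (44 - (-2)*(1 + 4))*(9*(-1) + (-4 + 7)) = (44 - (-2)*5)*(-9 + 3) = (44 - 1*(-10))*(-6) = (44 + 10)*(-6) = 54*(-6) = -324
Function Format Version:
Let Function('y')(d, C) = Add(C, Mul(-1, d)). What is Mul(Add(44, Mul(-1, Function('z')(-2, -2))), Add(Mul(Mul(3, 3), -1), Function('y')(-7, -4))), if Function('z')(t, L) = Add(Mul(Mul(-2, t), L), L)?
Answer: -324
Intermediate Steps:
Function('z')(t, L) = Add(L, Mul(-2, L, t)) (Function('z')(t, L) = Add(Mul(-2, L, t), L) = Add(L, Mul(-2, L, t)))
Mul(Add(44, Mul(-1, Function('z')(-2, -2))), Add(Mul(Mul(3, 3), -1), Function('y')(-7, -4))) = Mul(Add(44, Mul(-1, Mul(-2, Add(1, Mul(-2, -2))))), Add(Mul(Mul(3, 3), -1), Add(-4, Mul(-1, -7)))) = Mul(Add(44, Mul(-1, Mul(-2, Add(1, 4)))), Add(Mul(9, -1), Add(-4, 7))) = Mul(Add(44, Mul(-1, Mul(-2, 5))), Add(-9, 3)) = Mul(Add(44, Mul(-1, -10)), -6) = Mul(Add(44, 10), -6) = Mul(54, -6) = -324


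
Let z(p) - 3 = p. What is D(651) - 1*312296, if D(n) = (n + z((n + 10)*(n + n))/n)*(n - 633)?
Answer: -60061676/217 ≈ -2.7678e+5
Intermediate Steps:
z(p) = 3 + p
D(n) = (-633 + n)*(n + (3 + 2*n*(10 + n))/n) (D(n) = (n + (3 + (n + 10)*(n + n))/n)*(n - 633) = (n + (3 + (10 + n)*(2*n))/n)*(-633 + n) = (n + (3 + 2*n*(10 + n))/n)*(-633 + n) = (-633 + n)*(n + (3 + 2*n*(10 + n))/n))
D(651) - 1*312296 = (-12657 - 1899/651 - 1879*651 + 3*651²) - 1*312296 = (-12657 - 1899*1/651 - 1223229 + 3*423801) - 312296 = (-12657 - 633/217 - 1223229 + 1271403) - 312296 = 7706556/217 - 312296 = -60061676/217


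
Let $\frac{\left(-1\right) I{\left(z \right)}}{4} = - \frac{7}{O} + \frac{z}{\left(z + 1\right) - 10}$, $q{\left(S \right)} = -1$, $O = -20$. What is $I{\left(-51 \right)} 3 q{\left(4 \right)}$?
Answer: $\frac{72}{5} \approx 14.4$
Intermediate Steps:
$I{\left(z \right)} = - \frac{7}{5} - \frac{4 z}{-9 + z}$ ($I{\left(z \right)} = - 4 \left(- \frac{7}{-20} + \frac{z}{\left(z + 1\right) - 10}\right) = - 4 \left(\left(-7\right) \left(- \frac{1}{20}\right) + \frac{z}{\left(1 + z\right) - 10}\right) = - 4 \left(\frac{7}{20} + \frac{z}{-9 + z}\right) = - \frac{7}{5} - \frac{4 z}{-9 + z}$)
$I{\left(-51 \right)} 3 q{\left(4 \right)} = \frac{9 \left(7 - -153\right)}{5 \left(-9 - 51\right)} 3 \left(-1\right) = \frac{9 \left(7 + 153\right)}{5 \left(-60\right)} \left(-3\right) = \frac{9}{5} \left(- \frac{1}{60}\right) 160 \left(-3\right) = \left(- \frac{24}{5}\right) \left(-3\right) = \frac{72}{5}$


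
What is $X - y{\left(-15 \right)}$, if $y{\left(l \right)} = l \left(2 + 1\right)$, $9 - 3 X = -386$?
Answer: $\frac{530}{3} \approx 176.67$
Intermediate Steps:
$X = \frac{395}{3}$ ($X = 3 - - \frac{386}{3} = 3 + \frac{386}{3} = \frac{395}{3} \approx 131.67$)
$y{\left(l \right)} = 3 l$ ($y{\left(l \right)} = l 3 = 3 l$)
$X - y{\left(-15 \right)} = \frac{395}{3} - 3 \left(-15\right) = \frac{395}{3} - -45 = \frac{395}{3} + 45 = \frac{530}{3}$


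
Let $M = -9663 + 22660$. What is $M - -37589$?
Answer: $50586$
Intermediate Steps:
$M = 12997$
$M - -37589 = 12997 - -37589 = 12997 + 37589 = 50586$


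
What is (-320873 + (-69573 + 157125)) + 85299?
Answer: -148022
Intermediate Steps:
(-320873 + (-69573 + 157125)) + 85299 = (-320873 + 87552) + 85299 = -233321 + 85299 = -148022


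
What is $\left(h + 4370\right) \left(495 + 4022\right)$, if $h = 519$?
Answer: $22083613$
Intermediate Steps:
$\left(h + 4370\right) \left(495 + 4022\right) = \left(519 + 4370\right) \left(495 + 4022\right) = 4889 \cdot 4517 = 22083613$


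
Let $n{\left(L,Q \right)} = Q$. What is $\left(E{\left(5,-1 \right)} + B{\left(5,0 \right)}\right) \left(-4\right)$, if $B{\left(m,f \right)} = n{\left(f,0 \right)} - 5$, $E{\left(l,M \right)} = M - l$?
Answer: $44$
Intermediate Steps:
$B{\left(m,f \right)} = -5$ ($B{\left(m,f \right)} = 0 - 5 = -5$)
$\left(E{\left(5,-1 \right)} + B{\left(5,0 \right)}\right) \left(-4\right) = \left(\left(-1 - 5\right) - 5\right) \left(-4\right) = \left(-6 - 5\right) \left(-4\right) = \left(-11\right) \left(-4\right) = 44$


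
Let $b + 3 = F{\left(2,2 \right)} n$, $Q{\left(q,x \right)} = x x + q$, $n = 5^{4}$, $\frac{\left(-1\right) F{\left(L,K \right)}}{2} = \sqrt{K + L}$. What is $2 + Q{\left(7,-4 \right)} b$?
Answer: $-57567$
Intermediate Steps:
$F{\left(L,K \right)} = - 2 \sqrt{K + L}$
$n = 625$
$Q{\left(q,x \right)} = q + x^{2}$ ($Q{\left(q,x \right)} = x^{2} + q = q + x^{2}$)
$b = -2503$ ($b = -3 + - 2 \sqrt{2 + 2} \cdot 625 = -3 + - 2 \sqrt{4} \cdot 625 = -3 + \left(-2\right) 2 \cdot 625 = -3 - 2500 = -2503$)
$2 + Q{\left(7,-4 \right)} b = 2 + \left(7 + \left(-4\right)^{2}\right) \left(-2503\right) = 2 + \left(7 + 16\right) \left(-2503\right) = 2 + 23 \left(-2503\right) = 2 - 57569 = -57567$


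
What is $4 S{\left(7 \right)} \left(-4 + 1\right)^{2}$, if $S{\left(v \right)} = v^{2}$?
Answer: $1764$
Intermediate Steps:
$4 S{\left(7 \right)} \left(-4 + 1\right)^{2} = 4 \cdot 7^{2} \left(-4 + 1\right)^{2} = 4 \cdot 49 \left(-3\right)^{2} = 196 \cdot 9 = 1764$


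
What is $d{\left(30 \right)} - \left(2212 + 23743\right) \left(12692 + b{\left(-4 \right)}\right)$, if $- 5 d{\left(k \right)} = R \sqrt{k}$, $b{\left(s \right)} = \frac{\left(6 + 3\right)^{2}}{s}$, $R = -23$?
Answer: $- \frac{1315581085}{4} + \frac{23 \sqrt{30}}{5} \approx -3.289 \cdot 10^{8}$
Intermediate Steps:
$b{\left(s \right)} = \frac{81}{s}$ ($b{\left(s \right)} = \frac{9^{2}}{s} = \frac{81}{s}$)
$d{\left(k \right)} = \frac{23 \sqrt{k}}{5}$ ($d{\left(k \right)} = - \frac{\left(-23\right) \sqrt{k}}{5} = \frac{23 \sqrt{k}}{5}$)
$d{\left(30 \right)} - \left(2212 + 23743\right) \left(12692 + b{\left(-4 \right)}\right) = \frac{23 \sqrt{30}}{5} - \left(2212 + 23743\right) \left(12692 + \frac{81}{-4}\right) = \frac{23 \sqrt{30}}{5} - 25955 \left(12692 + 81 \left(- \frac{1}{4}\right)\right) = \frac{23 \sqrt{30}}{5} - 25955 \left(12692 - \frac{81}{4}\right) = \frac{23 \sqrt{30}}{5} - 25955 \cdot \frac{50687}{4} = \frac{23 \sqrt{30}}{5} - \frac{1315581085}{4} = - \frac{1315581085}{4} + \frac{23 \sqrt{30}}{5}$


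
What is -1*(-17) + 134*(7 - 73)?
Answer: -8827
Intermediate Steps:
-1*(-17) + 134*(7 - 73) = 17 + 134*(-66) = 17 - 8844 = -8827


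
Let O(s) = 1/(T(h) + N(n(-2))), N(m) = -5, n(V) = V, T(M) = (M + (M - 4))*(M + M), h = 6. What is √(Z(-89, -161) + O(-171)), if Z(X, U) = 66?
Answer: √546637/91 ≈ 8.1247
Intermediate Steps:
T(M) = 2*M*(-4 + 2*M) (T(M) = (M + (-4 + M))*(2*M) = (-4 + 2*M)*(2*M) = 2*M*(-4 + 2*M))
O(s) = 1/91 (O(s) = 1/(4*6*(-2 + 6) - 5) = 1/(4*6*4 - 5) = 1/(96 - 5) = 1/91)
√(Z(-89, -161) + O(-171)) = √(66 + 1/91) = √(6007/91) = √546637/91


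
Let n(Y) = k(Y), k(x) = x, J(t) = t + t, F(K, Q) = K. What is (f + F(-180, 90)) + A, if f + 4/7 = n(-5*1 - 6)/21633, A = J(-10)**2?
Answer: 33228211/151431 ≈ 219.43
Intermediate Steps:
J(t) = 2*t
n(Y) = Y
A = 400 (A = (2*(-10))**2 = (-20)**2 = 400)
f = -86609/151431 (f = -4/7 + (-5*1 - 6)/21633 = -4/7 + (-5 - 6)*(1/21633) = -4/7 - 11*1/21633 = -4/7 - 11/21633 = -86609/151431 ≈ -0.57194)
(f + F(-180, 90)) + A = (-86609/151431 - 180) + 400 = -27344189/151431 + 400 = 33228211/151431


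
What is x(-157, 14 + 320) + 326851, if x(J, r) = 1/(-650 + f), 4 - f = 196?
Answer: 275208541/842 ≈ 3.2685e+5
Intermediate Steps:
f = -192 (f = 4 - 1*196 = 4 - 196 = -192)
x(J, r) = -1/842 (x(J, r) = 1/(-650 - 192) = 1/(-842) = -1/842)
x(-157, 14 + 320) + 326851 = -1/842 + 326851 = 275208541/842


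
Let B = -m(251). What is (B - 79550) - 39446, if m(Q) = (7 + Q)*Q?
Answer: -183754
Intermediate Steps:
m(Q) = Q*(7 + Q)
B = -64758 (B = -251*(7 + 251) = -251*258 = -1*64758 = -64758)
(B - 79550) - 39446 = (-64758 - 79550) - 39446 = -144308 - 39446 = -183754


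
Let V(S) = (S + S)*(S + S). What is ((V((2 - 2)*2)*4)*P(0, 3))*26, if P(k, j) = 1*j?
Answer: 0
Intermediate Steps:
P(k, j) = j
V(S) = 4*S**2 (V(S) = (2*S)*(2*S) = 4*S**2)
((V((2 - 2)*2)*4)*P(0, 3))*26 = (((4*((2 - 2)*2)**2)*4)*3)*26 = (((4*(0*2)**2)*4)*3)*26 = (((4*0**2)*4)*3)*26 = (((4*0)*4)*3)*26 = ((0*4)*3)*26 = (0*3)*26 = 0*26 = 0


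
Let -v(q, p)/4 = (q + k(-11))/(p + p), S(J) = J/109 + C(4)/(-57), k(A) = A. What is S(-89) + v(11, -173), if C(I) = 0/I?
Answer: -89/109 ≈ -0.81651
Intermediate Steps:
C(I) = 0
S(J) = J/109 (S(J) = J/109 + 0/(-57) = J*(1/109) + 0*(-1/57) = J/109 + 0 = J/109)
v(q, p) = -2*(-11 + q)/p (v(q, p) = -4*(q - 11)/(p + p) = -4*(-11 + q)/(2*p) = -4*(-11 + q)*1/(2*p) = -2*(-11 + q)/p)
S(-89) + v(11, -173) = (1/109)*(-89) + 2*(11 - 1*11)/(-173) = -89/109 + 2*(-1/173)*(11 - 11) = -89/109 + 2*(-1/173)*0 = -89/109 + 0 = -89/109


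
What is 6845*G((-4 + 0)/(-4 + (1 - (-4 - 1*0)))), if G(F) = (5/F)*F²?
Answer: -136900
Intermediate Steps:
G(F) = 5*F
6845*G((-4 + 0)/(-4 + (1 - (-4 - 1*0)))) = 6845*(5*((-4 + 0)/(-4 + (1 - (-4 - 1*0))))) = 6845*(5*(-4/(-4 + (1 - (-4 + 0))))) = 6845*(5*(-4/(-4 + (1 - 1*(-4))))) = 6845*(5*(-4/(-4 + (1 + 4)))) = 6845*(5*(-4/(-4 + 5))) = 6845*(5*(-4/1)) = 6845*(5*(-4*1)) = 6845*(5*(-4)) = 6845*(-20) = -136900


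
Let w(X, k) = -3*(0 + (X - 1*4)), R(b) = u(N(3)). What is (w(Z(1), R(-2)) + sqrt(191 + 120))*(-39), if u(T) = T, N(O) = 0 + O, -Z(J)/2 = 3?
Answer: -1170 - 39*sqrt(311) ≈ -1857.8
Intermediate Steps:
Z(J) = -6 (Z(J) = -2*3 = -6)
N(O) = O
R(b) = 3
w(X, k) = 12 - 3*X (w(X, k) = -3*(0 + (X - 4)) = -3*(0 + (-4 + X)) = -3*(-4 + X) = 12 - 3*X)
(w(Z(1), R(-2)) + sqrt(191 + 120))*(-39) = ((12 - 3*(-6)) + sqrt(191 + 120))*(-39) = ((12 + 18) + sqrt(311))*(-39) = (30 + sqrt(311))*(-39) = -1170 - 39*sqrt(311)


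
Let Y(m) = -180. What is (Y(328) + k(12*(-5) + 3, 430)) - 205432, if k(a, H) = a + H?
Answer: -205239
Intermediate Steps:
k(a, H) = H + a
(Y(328) + k(12*(-5) + 3, 430)) - 205432 = (-180 + (430 + (12*(-5) + 3))) - 205432 = (-180 + (430 + (-60 + 3))) - 205432 = (-180 + (430 - 57)) - 205432 = (-180 + 373) - 205432 = 193 - 205432 = -205239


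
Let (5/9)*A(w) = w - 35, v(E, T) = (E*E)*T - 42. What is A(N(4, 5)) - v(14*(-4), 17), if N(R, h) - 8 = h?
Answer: -266548/5 ≈ -53310.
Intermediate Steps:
v(E, T) = -42 + T*E**2 (v(E, T) = E**2*T - 42 = T*E**2 - 42 = -42 + T*E**2)
N(R, h) = 8 + h
A(w) = -63 + 9*w/5 (A(w) = 9*(w - 35)/5 = 9*(-35 + w)/5 = -63 + 9*w/5)
A(N(4, 5)) - v(14*(-4), 17) = (-63 + 9*(8 + 5)/5) - (-42 + 17*(14*(-4))**2) = (-63 + (9/5)*13) - (-42 + 17*(-56)**2) = (-63 + 117/5) - (-42 + 17*3136) = -198/5 - (-42 + 53312) = -198/5 - 1*53270 = -198/5 - 53270 = -266548/5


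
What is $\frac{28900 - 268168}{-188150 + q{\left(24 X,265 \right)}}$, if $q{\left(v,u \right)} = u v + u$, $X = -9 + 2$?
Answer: $\frac{239268}{232405} \approx 1.0295$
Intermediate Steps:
$X = -7$
$q{\left(v,u \right)} = u + u v$
$\frac{28900 - 268168}{-188150 + q{\left(24 X,265 \right)}} = \frac{28900 - 268168}{-188150 + 265 \left(1 + 24 \left(-7\right)\right)} = - \frac{239268}{-188150 + 265 \left(1 - 168\right)} = - \frac{239268}{-188150 + 265 \left(-167\right)} = - \frac{239268}{-188150 - 44255} = - \frac{239268}{-232405} = \left(-239268\right) \left(- \frac{1}{232405}\right) = \frac{239268}{232405}$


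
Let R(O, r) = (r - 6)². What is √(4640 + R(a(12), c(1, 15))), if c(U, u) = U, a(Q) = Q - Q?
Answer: √4665 ≈ 68.301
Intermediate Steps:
a(Q) = 0
R(O, r) = (-6 + r)²
√(4640 + R(a(12), c(1, 15))) = √(4640 + (-6 + 1)²) = √(4640 + (-5)²) = √(4640 + 25) = √4665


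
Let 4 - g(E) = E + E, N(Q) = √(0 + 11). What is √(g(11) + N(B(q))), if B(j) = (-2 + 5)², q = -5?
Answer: √(-18 + √11) ≈ 3.8319*I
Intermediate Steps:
B(j) = 9 (B(j) = 3² = 9)
N(Q) = √11
g(E) = 4 - 2*E (g(E) = 4 - (E + E) = 4 - 2*E)
√(g(11) + N(B(q))) = √((4 - 2*11) + √11) = √((4 - 22) + √11) = √(-18 + √11)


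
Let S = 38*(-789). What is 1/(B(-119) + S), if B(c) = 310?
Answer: -1/29672 ≈ -3.3702e-5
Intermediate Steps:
S = -29982
1/(B(-119) + S) = 1/(310 - 29982) = 1/(-29672) = -1/29672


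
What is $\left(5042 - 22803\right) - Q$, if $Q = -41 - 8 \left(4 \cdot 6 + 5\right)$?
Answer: $-17488$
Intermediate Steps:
$Q = -273$ ($Q = -41 - 8 \left(24 + 5\right) = -41 - 232 = -273$)
$\left(5042 - 22803\right) - Q = \left(5042 - 22803\right) - -273 = -17761 + 273 = -17488$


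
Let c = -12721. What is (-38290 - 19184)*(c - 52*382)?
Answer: 1872790290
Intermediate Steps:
(-38290 - 19184)*(c - 52*382) = (-38290 - 19184)*(-12721 - 52*382) = -57474*(-12721 - 19864) = -57474*(-32585) = 1872790290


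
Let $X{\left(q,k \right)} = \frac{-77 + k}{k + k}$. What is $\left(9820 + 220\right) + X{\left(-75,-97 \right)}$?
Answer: $\frac{973967}{97} \approx 10041.0$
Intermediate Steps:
$X{\left(q,k \right)} = \frac{-77 + k}{2 k}$
$\left(9820 + 220\right) + X{\left(-75,-97 \right)} = \left(9820 + 220\right) + \frac{-77 - 97}{2 \left(-97\right)} = 10040 + \frac{1}{2} \left(- \frac{1}{97}\right) \left(-174\right) = 10040 + \frac{87}{97} = \frac{973967}{97}$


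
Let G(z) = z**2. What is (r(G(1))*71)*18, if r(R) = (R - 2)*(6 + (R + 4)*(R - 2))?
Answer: -1278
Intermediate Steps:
r(R) = (-2 + R)*(6 + (-2 + R)*(4 + R)) (r(R) = (-2 + R)*(6 + (4 + R)*(-2 + R)) = (-2 + R)*(6 + (-2 + R)*(4 + R)))
(r(G(1))*71)*18 = ((4 + (1**2)**3 - 6*1**2)*71)*18 = ((4 + 1**3 - 6*1)*71)*18 = ((4 + 1 - 6)*71)*18 = -1*71*18 = -71*18 = -1278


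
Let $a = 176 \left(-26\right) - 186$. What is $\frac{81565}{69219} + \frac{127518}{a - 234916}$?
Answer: $\frac{5361333814}{8295135741} \approx 0.64632$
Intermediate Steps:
$a = -4762$ ($a = -4576 - 186 = -4762$)
$\frac{81565}{69219} + \frac{127518}{a - 234916} = \frac{81565}{69219} + \frac{127518}{-4762 - 234916} = 81565 \cdot \frac{1}{69219} + \frac{127518}{-239678} = \frac{81565}{69219} + 127518 \left(- \frac{1}{239678}\right) = \frac{81565}{69219} - \frac{63759}{119839} = \frac{5361333814}{8295135741}$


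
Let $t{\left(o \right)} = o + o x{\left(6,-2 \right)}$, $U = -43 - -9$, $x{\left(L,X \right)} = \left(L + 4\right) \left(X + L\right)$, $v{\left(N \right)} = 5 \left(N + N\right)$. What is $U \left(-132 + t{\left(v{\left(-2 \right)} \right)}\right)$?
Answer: $32368$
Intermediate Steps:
$v{\left(N \right)} = 10 N$ ($v{\left(N \right)} = 5 \cdot 2 N = 10 N$)
$x{\left(L,X \right)} = \left(4 + L\right) \left(L + X\right)$
$U = -34$ ($U = -43 + 9 = -34$)
$t{\left(o \right)} = 41 o$ ($t{\left(o \right)} = o + o \left(6^{2} + 4 \cdot 6 + 4 \left(-2\right) + 6 \left(-2\right)\right) = o + o \left(36 + 24 - 8 - 12\right) = o + o 40 = o + 40 o = 41 o$)
$U \left(-132 + t{\left(v{\left(-2 \right)} \right)}\right) = - 34 \left(-132 + 41 \cdot 10 \left(-2\right)\right) = - 34 \left(-132 + 41 \left(-20\right)\right) = - 34 \left(-132 - 820\right) = \left(-34\right) \left(-952\right) = 32368$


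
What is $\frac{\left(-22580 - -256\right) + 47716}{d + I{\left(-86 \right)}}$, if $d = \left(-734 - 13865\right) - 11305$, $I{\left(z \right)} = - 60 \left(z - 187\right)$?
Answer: $- \frac{6348}{2381} \approx -2.6661$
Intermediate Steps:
$I{\left(z \right)} = 11220 - 60 z$ ($I{\left(z \right)} = - 60 \left(-187 + z\right) = 11220 - 60 z$)
$d = -25904$ ($d = -14599 - 11305 = -25904$)
$\frac{\left(-22580 - -256\right) + 47716}{d + I{\left(-86 \right)}} = \frac{\left(-22580 - -256\right) + 47716}{-25904 + \left(11220 - -5160\right)} = \frac{\left(-22580 + 256\right) + 47716}{-25904 + \left(11220 + 5160\right)} = \frac{-22324 + 47716}{-25904 + 16380} = \frac{25392}{-9524} = 25392 \left(- \frac{1}{9524}\right) = - \frac{6348}{2381}$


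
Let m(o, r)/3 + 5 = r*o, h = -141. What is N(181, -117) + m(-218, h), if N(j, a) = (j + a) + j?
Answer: 92444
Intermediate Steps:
N(j, a) = a + 2*j (N(j, a) = (a + j) + j = a + 2*j)
m(o, r) = -15 + 3*o*r (m(o, r) = -15 + 3*(r*o) = -15 + 3*(o*r) = -15 + 3*o*r)
N(181, -117) + m(-218, h) = (-117 + 2*181) + (-15 + 3*(-218)*(-141)) = (-117 + 362) + (-15 + 92214) = 245 + 92199 = 92444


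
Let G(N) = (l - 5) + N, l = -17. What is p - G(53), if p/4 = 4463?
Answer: 17821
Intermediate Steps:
p = 17852 (p = 4*4463 = 17852)
G(N) = -22 + N (G(N) = (-17 - 5) + N = -22 + N)
p - G(53) = 17852 - (-22 + 53) = 17852 - 1*31 = 17852 - 31 = 17821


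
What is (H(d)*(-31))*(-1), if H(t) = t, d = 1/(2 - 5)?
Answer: -31/3 ≈ -10.333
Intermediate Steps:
d = -1/3 (d = 1/(-3) = -1/3 ≈ -0.33333)
(H(d)*(-31))*(-1) = -1/3*(-31)*(-1) = (31/3)*(-1) = -31/3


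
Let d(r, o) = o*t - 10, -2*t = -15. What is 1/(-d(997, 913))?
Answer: -2/13675 ≈ -0.00014625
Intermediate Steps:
t = 15/2 (t = -½*(-15) = 15/2 ≈ 7.5000)
d(r, o) = -10 + 15*o/2 (d(r, o) = o*(15/2) - 10 = 15*o/2 - 10 = -10 + 15*o/2)
1/(-d(997, 913)) = 1/(-(-10 + (15/2)*913)) = 1/(-(-10 + 13695/2)) = 1/(-1*13675/2) = 1/(-13675/2) = -2/13675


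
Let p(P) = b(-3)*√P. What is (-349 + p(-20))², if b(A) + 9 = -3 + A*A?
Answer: 121621 + 4188*I*√5 ≈ 1.2162e+5 + 9364.7*I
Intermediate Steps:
b(A) = -12 + A² (b(A) = -9 + (-3 + A*A) = -9 + (-3 + A²) = -12 + A²)
p(P) = -3*√P (p(P) = (-12 + (-3)²)*√P = (-12 + 9)*√P = -3*√P)
(-349 + p(-20))² = (-349 - 6*I*√5)²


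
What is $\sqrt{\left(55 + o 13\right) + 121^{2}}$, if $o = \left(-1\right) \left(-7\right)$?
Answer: $3 \sqrt{1643} \approx 121.6$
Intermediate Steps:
$o = 7$
$\sqrt{\left(55 + o 13\right) + 121^{2}} = \sqrt{\left(55 + 7 \cdot 13\right) + 121^{2}} = \sqrt{\left(55 + 91\right) + 14641} = \sqrt{146 + 14641} = \sqrt{14787} = 3 \sqrt{1643}$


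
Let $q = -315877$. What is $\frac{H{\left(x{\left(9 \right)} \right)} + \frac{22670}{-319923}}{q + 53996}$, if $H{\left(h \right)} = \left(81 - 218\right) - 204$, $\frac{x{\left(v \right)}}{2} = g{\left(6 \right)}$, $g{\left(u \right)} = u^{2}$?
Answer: $\frac{109116413}{83781755163} \approx 0.0013024$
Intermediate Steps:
$x{\left(v \right)} = 72$ ($x{\left(v \right)} = 2 \cdot 6^{2} = 2 \cdot 36 = 72$)
$H{\left(h \right)} = -341$ ($H{\left(h \right)} = -137 - 204 = -341$)
$\frac{H{\left(x{\left(9 \right)} \right)} + \frac{22670}{-319923}}{q + 53996} = \frac{-341 + \frac{22670}{-319923}}{-315877 + 53996} = \frac{-341 + 22670 \left(- \frac{1}{319923}\right)}{-261881} = \left(-341 - \frac{22670}{319923}\right) \left(- \frac{1}{261881}\right) = \left(- \frac{109116413}{319923}\right) \left(- \frac{1}{261881}\right) = \frac{109116413}{83781755163}$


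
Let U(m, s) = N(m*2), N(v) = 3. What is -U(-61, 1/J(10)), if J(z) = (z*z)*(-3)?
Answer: -3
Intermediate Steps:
J(z) = -3*z² (J(z) = z²*(-3) = -3*z²)
U(m, s) = 3
-U(-61, 1/J(10)) = -1*3 = -3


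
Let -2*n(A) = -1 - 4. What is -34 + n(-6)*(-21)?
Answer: -173/2 ≈ -86.500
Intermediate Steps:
n(A) = 5/2 (n(A) = -(-1 - 4)/2 = -½*(-5) = 5/2)
-34 + n(-6)*(-21) = -34 + (5/2)*(-21) = -34 - 105/2 = -173/2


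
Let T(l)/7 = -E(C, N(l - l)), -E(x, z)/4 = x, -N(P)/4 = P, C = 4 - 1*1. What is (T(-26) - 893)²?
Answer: 654481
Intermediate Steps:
C = 3 (C = 4 - 1 = 3)
N(P) = -4*P
E(x, z) = -4*x
T(l) = 84 (T(l) = 7*(-(-4)*3) = 7*(-1*(-12)) = 7*12 = 84)
(T(-26) - 893)² = (84 - 893)² = (-809)² = 654481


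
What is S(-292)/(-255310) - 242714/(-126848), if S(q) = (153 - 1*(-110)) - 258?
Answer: 3098333855/1619278144 ≈ 1.9134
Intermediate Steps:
S(q) = 5 (S(q) = (153 + 110) - 258 = 263 - 258 = 5)
S(-292)/(-255310) - 242714/(-126848) = 5/(-255310) - 242714/(-126848) = 5*(-1/255310) - 242714*(-1/126848) = -1/51062 + 121357/63424 = 3098333855/1619278144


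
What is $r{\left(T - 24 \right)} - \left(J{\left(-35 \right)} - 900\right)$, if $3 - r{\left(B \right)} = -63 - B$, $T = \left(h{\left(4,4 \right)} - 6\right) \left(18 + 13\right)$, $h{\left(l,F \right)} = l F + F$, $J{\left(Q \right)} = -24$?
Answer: $1400$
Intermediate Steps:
$h{\left(l,F \right)} = F + F l$ ($h{\left(l,F \right)} = F l + F = F + F l$)
$T = 434$ ($T = \left(4 \left(1 + 4\right) - 6\right) \left(18 + 13\right) = \left(4 \cdot 5 - 6\right) 31 = \left(20 - 6\right) 31 = 14 \cdot 31 = 434$)
$r{\left(B \right)} = 66 + B$ ($r{\left(B \right)} = 3 - \left(-63 - B\right) = 3 + \left(63 + B\right) = 66 + B$)
$r{\left(T - 24 \right)} - \left(J{\left(-35 \right)} - 900\right) = \left(66 + \left(434 - 24\right)\right) - \left(-24 - 900\right) = \left(66 + 410\right) - -924 = 476 + 924 = 1400$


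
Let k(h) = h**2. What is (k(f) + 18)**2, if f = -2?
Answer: 484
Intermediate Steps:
(k(f) + 18)**2 = ((-2)**2 + 18)**2 = (4 + 18)**2 = 22**2 = 484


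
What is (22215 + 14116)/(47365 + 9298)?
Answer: 36331/56663 ≈ 0.64118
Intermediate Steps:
(22215 + 14116)/(47365 + 9298) = 36331/56663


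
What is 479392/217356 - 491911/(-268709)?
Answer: 8419169723/2085911193 ≈ 4.0362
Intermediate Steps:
479392/217356 - 491911/(-268709) = 479392*(1/217356) - 491911*(-1/268709) = 119848/54339 + 70273/38387 = 8419169723/2085911193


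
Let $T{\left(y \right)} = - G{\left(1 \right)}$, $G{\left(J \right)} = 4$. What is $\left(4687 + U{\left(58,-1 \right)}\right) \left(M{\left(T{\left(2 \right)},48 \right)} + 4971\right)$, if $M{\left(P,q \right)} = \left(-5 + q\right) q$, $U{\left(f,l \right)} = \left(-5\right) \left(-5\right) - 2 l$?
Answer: $33162990$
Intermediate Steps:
$T{\left(y \right)} = -4$ ($T{\left(y \right)} = \left(-1\right) 4 = -4$)
$U{\left(f,l \right)} = 25 - 2 l$
$M{\left(P,q \right)} = q \left(-5 + q\right)$
$\left(4687 + U{\left(58,-1 \right)}\right) \left(M{\left(T{\left(2 \right)},48 \right)} + 4971\right) = \left(4687 + \left(25 - -2\right)\right) \left(48 \left(-5 + 48\right) + 4971\right) = \left(4687 + \left(25 + 2\right)\right) \left(48 \cdot 43 + 4971\right) = \left(4687 + 27\right) \left(2064 + 4971\right) = 4714 \cdot 7035 = 33162990$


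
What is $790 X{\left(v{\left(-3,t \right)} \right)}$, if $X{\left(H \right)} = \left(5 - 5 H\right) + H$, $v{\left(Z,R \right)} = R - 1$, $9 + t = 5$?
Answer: $19750$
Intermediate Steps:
$t = -4$ ($t = -9 + 5 = -4$)
$v{\left(Z,R \right)} = -1 + R$
$X{\left(H \right)} = 5 - 4 H$
$790 X{\left(v{\left(-3,t \right)} \right)} = 790 \left(5 - 4 \left(-1 - 4\right)\right) = 790 \left(5 - -20\right) = 790 \left(5 + 20\right) = 790 \cdot 25 = 19750$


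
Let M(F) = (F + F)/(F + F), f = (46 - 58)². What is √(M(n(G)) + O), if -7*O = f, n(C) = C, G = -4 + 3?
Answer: I*√959/7 ≈ 4.424*I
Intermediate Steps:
f = 144 (f = (-12)² = 144)
G = -1
M(F) = 1 (M(F) = (2*F)/((2*F)) = (2*F)*(1/(2*F)) = 1)
O = -144/7 (O = -⅐*144 = -144/7 ≈ -20.571)
√(M(n(G)) + O) = √(1 - 144/7) = √(-137/7) = I*√959/7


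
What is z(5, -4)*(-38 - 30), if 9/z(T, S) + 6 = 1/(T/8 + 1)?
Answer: 3978/35 ≈ 113.66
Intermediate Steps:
z(T, S) = 9/(-6 + 1/(1 + T/8)) (z(T, S) = 9/(-6 + 1/(T/8 + 1)) = 9/(-6 + 1/(1 + T/8)))
z(5, -4)*(-38 - 30) = (9*(-8 - 1*5)/(2*(20 + 3*5)))*(-38 - 30) = (9*(-8 - 5)/(2*(20 + 15)))*(-68) = ((9/2)*(-13)/35)*(-68) = ((9/2)*(1/35)*(-13))*(-68) = -117/70*(-68) = 3978/35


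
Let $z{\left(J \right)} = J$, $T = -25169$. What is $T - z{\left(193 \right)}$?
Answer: $-25362$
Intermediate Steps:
$T - z{\left(193 \right)} = -25169 - 193 = -25362$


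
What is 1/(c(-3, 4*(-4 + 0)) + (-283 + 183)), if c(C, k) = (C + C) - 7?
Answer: -1/113 ≈ -0.0088496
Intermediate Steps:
c(C, k) = -7 + 2*C (c(C, k) = 2*C - 7 = -7 + 2*C)
1/(c(-3, 4*(-4 + 0)) + (-283 + 183)) = 1/((-7 + 2*(-3)) + (-283 + 183)) = 1/((-7 - 6) - 100) = 1/(-13 - 100) = 1/(-113) = -1/113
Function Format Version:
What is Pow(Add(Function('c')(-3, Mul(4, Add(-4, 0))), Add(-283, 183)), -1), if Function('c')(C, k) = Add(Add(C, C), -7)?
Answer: Rational(-1, 113) ≈ -0.0088496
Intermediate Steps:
Function('c')(C, k) = Add(-7, Mul(2, C)) (Function('c')(C, k) = Add(Mul(2, C), -7) = Add(-7, Mul(2, C)))
Pow(Add(Function('c')(-3, Mul(4, Add(-4, 0))), Add(-283, 183)), -1) = Pow(Add(Add(-7, Mul(2, -3)), Add(-283, 183)), -1) = Pow(Add(Add(-7, -6), -100), -1) = Pow(Add(-13, -100), -1) = Pow(-113, -1) = Rational(-1, 113)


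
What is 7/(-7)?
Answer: -1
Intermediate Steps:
7/(-7) = 7*(-1/7) = -1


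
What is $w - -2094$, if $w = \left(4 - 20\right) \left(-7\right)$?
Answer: $2206$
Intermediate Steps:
$w = 112$ ($w = \left(-16\right) \left(-7\right) = 112$)
$w - -2094 = 112 - -2094 = 112 + 2094 = 2206$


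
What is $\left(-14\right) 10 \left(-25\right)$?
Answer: $3500$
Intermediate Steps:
$\left(-14\right) 10 \left(-25\right) = \left(-140\right) \left(-25\right) = 3500$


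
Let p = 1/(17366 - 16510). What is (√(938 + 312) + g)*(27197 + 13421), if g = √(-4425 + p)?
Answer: 1015450*√2 + 20309*I*√810588986/214 ≈ 1.4361e+6 + 2.7019e+6*I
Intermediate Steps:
p = 1/856 ≈ 0.0011682
g = I*√810588986/428 (g = √(-4425 + 1/856) = √(-3787799/856) = I*√810588986/428 ≈ 66.521*I)
(√(938 + 312) + g)*(27197 + 13421) = (√(938 + 312) + I*√810588986/428)*(27197 + 13421) = (√1250 + I*√810588986/428)*40618 = (25*√2 + I*√810588986/428)*40618 = 1015450*√2 + 20309*I*√810588986/214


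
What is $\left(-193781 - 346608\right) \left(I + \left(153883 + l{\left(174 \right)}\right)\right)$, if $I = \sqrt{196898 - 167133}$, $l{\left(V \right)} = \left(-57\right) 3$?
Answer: $-83064273968 - 540389 \sqrt{29765} \approx -8.3157 \cdot 10^{10}$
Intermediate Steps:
$l{\left(V \right)} = -171$
$I = \sqrt{29765} \approx 172.53$
$\left(-193781 - 346608\right) \left(I + \left(153883 + l{\left(174 \right)}\right)\right) = \left(-193781 - 346608\right) \left(\sqrt{29765} + \left(153883 - 171\right)\right) = - 540389 \left(\sqrt{29765} + 153712\right) = - 540389 \left(153712 + \sqrt{29765}\right) = -83064273968 - 540389 \sqrt{29765}$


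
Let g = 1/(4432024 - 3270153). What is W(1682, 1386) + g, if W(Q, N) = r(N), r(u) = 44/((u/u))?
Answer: 51122325/1161871 ≈ 44.000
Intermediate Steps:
r(u) = 44 (r(u) = 44/1 = 44*1 = 44)
W(Q, N) = 44
g = 1/1161871 ≈ 8.6068e-7
W(1682, 1386) + g = 44 + 1/1161871 = 51122325/1161871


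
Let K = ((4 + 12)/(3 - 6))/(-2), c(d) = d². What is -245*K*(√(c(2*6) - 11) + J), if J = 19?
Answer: -37240/3 - 1960*√133/3 ≈ -19948.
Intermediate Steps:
K = 8/3 (K = (16/(-3))*(-½) = (16*(-⅓))*(-½) = -16/3*(-½) = 8/3 ≈ 2.6667)
-245*K*(√(c(2*6) - 11) + J) = -1960*(√((2*6)² - 11) + 19)/3 = -1960*(√(12² - 11) + 19)/3 = -1960*(√(144 - 11) + 19)/3 = -1960*(√133 + 19)/3 = -1960*(19 + √133)/3 = -245*(152/3 + 8*√133/3) = -37240/3 - 1960*√133/3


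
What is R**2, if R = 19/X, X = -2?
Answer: 361/4 ≈ 90.250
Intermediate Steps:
R = -19/2 (R = 19/(-2) = 19*(-1/2) = -19/2 ≈ -9.5000)
R**2 = (-19/2)**2 = 361/4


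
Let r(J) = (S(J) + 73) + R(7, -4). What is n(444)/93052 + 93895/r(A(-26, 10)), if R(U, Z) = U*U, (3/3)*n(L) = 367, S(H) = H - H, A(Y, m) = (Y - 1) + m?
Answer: 4368581157/5676172 ≈ 769.63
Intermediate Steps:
A(Y, m) = -1 + Y + m (A(Y, m) = (-1 + Y) + m = -1 + Y + m)
S(H) = 0
n(L) = 367
R(U, Z) = U²
r(J) = 122 (r(J) = (0 + 73) + 7² = 73 + 49 = 122)
n(444)/93052 + 93895/r(A(-26, 10)) = 367/93052 + 93895/122 = 4368581157/5676172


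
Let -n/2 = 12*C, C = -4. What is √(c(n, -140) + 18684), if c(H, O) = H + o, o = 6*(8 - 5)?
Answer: √18798 ≈ 137.11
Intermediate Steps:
o = 18 (o = 6*3 = 18)
n = 96 (n = -24*(-4) = -2*(-48) = 96)
c(H, O) = 18 + H (c(H, O) = H + 18 = 18 + H)
√(c(n, -140) + 18684) = √((18 + 96) + 18684) = √(114 + 18684) = √18798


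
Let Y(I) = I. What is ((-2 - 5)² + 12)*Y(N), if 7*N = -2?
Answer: -122/7 ≈ -17.429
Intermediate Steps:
N = -2/7 (N = (⅐)*(-2) = -2/7 ≈ -0.28571)
((-2 - 5)² + 12)*Y(N) = ((-2 - 5)² + 12)*(-2/7) = ((-7)² + 12)*(-2/7) = (49 + 12)*(-2/7) = 61*(-2/7) = -122/7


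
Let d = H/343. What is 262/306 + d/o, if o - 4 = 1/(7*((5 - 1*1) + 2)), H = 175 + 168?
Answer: 28565/25857 ≈ 1.1047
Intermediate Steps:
H = 343
d = 1 (d = 343/343 = 343*(1/343) = 1)
o = 169/42 (o = 4 + 1/(7*((5 - 1*1) + 2)) = 4 + 1/(7*((5 - 1) + 2)) = 4 + 1/(7*(4 + 2)) = 4 + 1/(7*6) = 4 + 1/42 = 169/42 ≈ 4.0238)
262/306 + d/o = 262/306 + 1/(169/42) = 262*(1/306) + 1*(42/169) = 131/153 + 42/169 = 28565/25857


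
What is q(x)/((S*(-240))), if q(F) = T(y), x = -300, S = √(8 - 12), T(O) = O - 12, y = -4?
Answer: -I/30 ≈ -0.033333*I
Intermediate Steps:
T(O) = -12 + O
S = 2*I (S = √(-4) = 2*I ≈ 2.0*I)
q(F) = -16 (q(F) = -12 - 4 = -16)
q(x)/((S*(-240))) = -16*I/480 = -I/30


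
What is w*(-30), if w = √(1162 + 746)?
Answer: -180*√53 ≈ -1310.4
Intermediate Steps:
w = 6*√53 (w = √1908 = 6*√53 ≈ 43.681)
w*(-30) = (6*√53)*(-30) = -180*√53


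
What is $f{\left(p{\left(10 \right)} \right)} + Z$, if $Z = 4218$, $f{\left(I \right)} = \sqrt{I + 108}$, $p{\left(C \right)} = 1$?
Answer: $4218 + \sqrt{109} \approx 4228.4$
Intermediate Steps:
$f{\left(I \right)} = \sqrt{108 + I}$
$f{\left(p{\left(10 \right)} \right)} + Z = \sqrt{108 + 1} + 4218 = \sqrt{109} + 4218 = 4218 + \sqrt{109}$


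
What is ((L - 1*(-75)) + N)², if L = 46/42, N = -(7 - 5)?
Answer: 2421136/441 ≈ 5490.1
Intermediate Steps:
N = -2 (N = -1*2 = -2)
L = 23/21 (L = 46*(1/42) = 23/21 ≈ 1.0952)
((L - 1*(-75)) + N)² = ((23/21 - 1*(-75)) - 2)² = ((23/21 + 75) - 2)² = (1598/21 - 2)² = (1556/21)² = 2421136/441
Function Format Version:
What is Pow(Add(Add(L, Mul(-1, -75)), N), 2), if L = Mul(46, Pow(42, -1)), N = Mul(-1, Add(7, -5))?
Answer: Rational(2421136, 441) ≈ 5490.1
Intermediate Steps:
N = -2 (N = Mul(-1, 2) = -2)
L = Rational(23, 21) (L = Mul(46, Rational(1, 42)) = Rational(23, 21) ≈ 1.0952)
Pow(Add(Add(L, Mul(-1, -75)), N), 2) = Pow(Add(Add(Rational(23, 21), Mul(-1, -75)), -2), 2) = Pow(Add(Add(Rational(23, 21), 75), -2), 2) = Pow(Add(Rational(1598, 21), -2), 2) = Pow(Rational(1556, 21), 2) = Rational(2421136, 441)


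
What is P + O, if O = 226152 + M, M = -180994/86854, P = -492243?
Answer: -11555624354/43427 ≈ -2.6609e+5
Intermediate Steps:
M = -90497/43427 (M = -180994*1/86854 = -90497/43427 ≈ -2.0839)
O = 9821012407/43427 (O = 226152 - 90497/43427 = 9821012407/43427 ≈ 2.2615e+5)
P + O = -492243 + 9821012407/43427 = -11555624354/43427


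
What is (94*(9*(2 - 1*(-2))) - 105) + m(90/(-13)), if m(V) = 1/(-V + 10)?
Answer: 721393/220 ≈ 3279.1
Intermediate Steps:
m(V) = 1/(10 - V)
(94*(9*(2 - 1*(-2))) - 105) + m(90/(-13)) = (94*(9*(2 - 1*(-2))) - 105) - 1/(-10 + 90/(-13)) = (94*(9*(2 + 2)) - 105) - 1/(-10 + 90*(-1/13)) = (94*(9*4) - 105) - 1/(-10 - 90/13) = (94*36 - 105) - 1/(-220/13) = (3384 - 105) - 1*(-13/220) = 3279 + 13/220 = 721393/220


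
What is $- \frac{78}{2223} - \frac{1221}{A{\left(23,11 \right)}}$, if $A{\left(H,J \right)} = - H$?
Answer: $\frac{69551}{1311} \approx 53.052$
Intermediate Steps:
$- \frac{78}{2223} - \frac{1221}{A{\left(23,11 \right)}} = - \frac{78}{2223} - \frac{1221}{\left(-1\right) 23} = \left(-78\right) \frac{1}{2223} - \frac{1221}{-23} = - \frac{2}{57} - - \frac{1221}{23} = - \frac{2}{57} + \frac{1221}{23} = \frac{69551}{1311}$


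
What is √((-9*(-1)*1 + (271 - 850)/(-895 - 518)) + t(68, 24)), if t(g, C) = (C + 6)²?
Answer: 2*√50436093/471 ≈ 30.156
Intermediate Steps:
t(g, C) = (6 + C)²
√((-9*(-1)*1 + (271 - 850)/(-895 - 518)) + t(68, 24)) = √((-9*(-1)*1 + (271 - 850)/(-895 - 518)) + (6 + 24)²) = √((9*1 - 579/(-1413)) + 30²) = √((9 - 579*(-1/1413)) + 900) = √((9 + 193/471) + 900) = √(4432/471 + 900) = √(428332/471) = 2*√50436093/471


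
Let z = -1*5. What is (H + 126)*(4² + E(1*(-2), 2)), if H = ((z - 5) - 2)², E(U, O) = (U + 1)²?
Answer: 4590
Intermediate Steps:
z = -5
E(U, O) = (1 + U)²
H = 144 (H = ((-5 - 5) - 2)² = (-10 - 2)² = (-12)² = 144)
(H + 126)*(4² + E(1*(-2), 2)) = (144 + 126)*(4² + (1 + 1*(-2))²) = 270*(16 + (1 - 2)²) = 270*(16 + (-1)²) = 270*(16 + 1) = 270*17 = 4590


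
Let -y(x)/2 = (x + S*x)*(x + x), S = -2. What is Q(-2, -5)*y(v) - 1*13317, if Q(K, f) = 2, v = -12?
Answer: -12165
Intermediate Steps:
y(x) = 4*x**2 (y(x) = -2*(x - 2*x)*(x + x) = -2*(-x)*2*x = -(-4)*x**2 = 4*x**2)
Q(-2, -5)*y(v) - 1*13317 = 2*(4*(-12)**2) - 1*13317 = 2*(4*144) - 13317 = 2*576 - 13317 = 1152 - 13317 = -12165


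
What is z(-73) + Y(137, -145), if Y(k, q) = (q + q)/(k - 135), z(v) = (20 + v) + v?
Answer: -271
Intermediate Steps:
z(v) = 20 + 2*v
Y(k, q) = 2*q/(-135 + k) (Y(k, q) = (2*q)/(-135 + k) = 2*q/(-135 + k))
z(-73) + Y(137, -145) = (20 + 2*(-73)) + 2*(-145)/(-135 + 137) = (20 - 146) + 2*(-145)/2 = -126 + 2*(-145)*(1/2) = -126 - 145 = -271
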